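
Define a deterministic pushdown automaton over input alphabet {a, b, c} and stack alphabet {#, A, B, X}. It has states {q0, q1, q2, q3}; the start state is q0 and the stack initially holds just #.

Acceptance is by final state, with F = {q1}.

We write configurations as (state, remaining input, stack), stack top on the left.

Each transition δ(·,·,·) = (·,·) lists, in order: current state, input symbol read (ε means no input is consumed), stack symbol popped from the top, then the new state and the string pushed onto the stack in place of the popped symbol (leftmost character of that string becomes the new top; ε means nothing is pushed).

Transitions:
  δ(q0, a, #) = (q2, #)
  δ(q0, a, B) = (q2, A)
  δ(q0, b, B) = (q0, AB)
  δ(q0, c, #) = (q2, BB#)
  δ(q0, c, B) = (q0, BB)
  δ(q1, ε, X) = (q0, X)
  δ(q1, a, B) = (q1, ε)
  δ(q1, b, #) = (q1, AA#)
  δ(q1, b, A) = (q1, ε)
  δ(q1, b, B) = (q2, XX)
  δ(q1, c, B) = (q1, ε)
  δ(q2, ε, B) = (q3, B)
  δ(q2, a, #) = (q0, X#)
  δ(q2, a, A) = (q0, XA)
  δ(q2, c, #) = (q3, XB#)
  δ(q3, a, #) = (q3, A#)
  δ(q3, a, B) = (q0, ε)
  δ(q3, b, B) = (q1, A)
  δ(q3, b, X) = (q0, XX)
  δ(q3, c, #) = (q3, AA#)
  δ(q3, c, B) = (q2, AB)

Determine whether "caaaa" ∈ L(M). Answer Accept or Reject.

(q0, caaaa, #) ⊢ (q2, aaaa, BB#) ⊢ (q3, aaaa, BB#) ⊢ (q0, aaa, B#) ⊢ (q2, aa, A#) ⊢ (q0, a, XA#)
No transition applies at (q0, a, XA#); input not fully consumed.

Reject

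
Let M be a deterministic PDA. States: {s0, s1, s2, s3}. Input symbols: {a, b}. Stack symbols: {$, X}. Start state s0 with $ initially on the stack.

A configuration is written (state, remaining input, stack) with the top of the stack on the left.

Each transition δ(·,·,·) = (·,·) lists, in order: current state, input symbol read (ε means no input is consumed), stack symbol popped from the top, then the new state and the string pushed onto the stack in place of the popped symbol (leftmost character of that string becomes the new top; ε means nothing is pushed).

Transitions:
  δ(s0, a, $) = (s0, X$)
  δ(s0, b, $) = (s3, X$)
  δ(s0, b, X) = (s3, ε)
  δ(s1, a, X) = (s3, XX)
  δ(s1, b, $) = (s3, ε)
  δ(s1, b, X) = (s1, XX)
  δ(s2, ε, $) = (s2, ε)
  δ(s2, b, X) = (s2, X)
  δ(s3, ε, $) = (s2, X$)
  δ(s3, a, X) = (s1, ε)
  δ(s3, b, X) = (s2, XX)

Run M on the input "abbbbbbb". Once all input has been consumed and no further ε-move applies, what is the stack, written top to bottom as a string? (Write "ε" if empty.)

(s0, abbbbbbb, $)
  read a, top $: go to s0, push X$ → (s0, bbbbbbb, X$)
  read b, top X: go to s3, push ε → (s3, bbbbbb, $)
  ε-move, top $: go to s2, push X$ → (s2, bbbbbb, X$)
  read b, top X: go to s2, push X → (s2, bbbbb, X$)
  read b, top X: go to s2, push X → (s2, bbbb, X$)
  read b, top X: go to s2, push X → (s2, bbb, X$)
  read b, top X: go to s2, push X → (s2, bb, X$)
  read b, top X: go to s2, push X → (s2, b, X$)
  read b, top X: go to s2, push X → (s2, ε, X$)
All input consumed in state s2 with stack X$.

X$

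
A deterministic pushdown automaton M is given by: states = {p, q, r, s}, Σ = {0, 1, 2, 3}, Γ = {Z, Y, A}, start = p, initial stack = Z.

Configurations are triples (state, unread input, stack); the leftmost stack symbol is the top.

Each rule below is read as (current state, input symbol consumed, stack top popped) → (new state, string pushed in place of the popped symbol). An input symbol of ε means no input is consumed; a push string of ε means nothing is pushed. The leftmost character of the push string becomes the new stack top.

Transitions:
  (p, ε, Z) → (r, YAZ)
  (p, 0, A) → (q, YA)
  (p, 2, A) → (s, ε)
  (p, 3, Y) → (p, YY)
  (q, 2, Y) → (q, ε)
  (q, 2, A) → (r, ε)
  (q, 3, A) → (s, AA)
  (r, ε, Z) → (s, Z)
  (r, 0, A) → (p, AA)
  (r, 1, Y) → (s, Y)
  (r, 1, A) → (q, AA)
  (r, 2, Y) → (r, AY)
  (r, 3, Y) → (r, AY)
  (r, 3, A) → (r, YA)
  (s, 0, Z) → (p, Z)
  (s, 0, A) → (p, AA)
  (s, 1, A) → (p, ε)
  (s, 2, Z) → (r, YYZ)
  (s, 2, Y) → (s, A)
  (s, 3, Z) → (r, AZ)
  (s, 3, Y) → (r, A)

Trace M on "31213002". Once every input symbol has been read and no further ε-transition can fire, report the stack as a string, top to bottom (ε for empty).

(p, 31213002, Z)
  ε-move, top Z: go to r, push YAZ → (r, 31213002, YAZ)
  read 3, top Y: go to r, push AY → (r, 1213002, AYAZ)
  read 1, top A: go to q, push AA → (q, 213002, AAYAZ)
  read 2, top A: go to r, push ε → (r, 13002, AYAZ)
  read 1, top A: go to q, push AA → (q, 3002, AAYAZ)
  read 3, top A: go to s, push AA → (s, 002, AAAYAZ)
  read 0, top A: go to p, push AA → (p, 02, AAAAYAZ)
  read 0, top A: go to q, push YA → (q, 2, YAAAAYAZ)
  read 2, top Y: go to q, push ε → (q, ε, AAAAYAZ)
All input consumed in state q with stack AAAAYAZ.

AAAAYAZ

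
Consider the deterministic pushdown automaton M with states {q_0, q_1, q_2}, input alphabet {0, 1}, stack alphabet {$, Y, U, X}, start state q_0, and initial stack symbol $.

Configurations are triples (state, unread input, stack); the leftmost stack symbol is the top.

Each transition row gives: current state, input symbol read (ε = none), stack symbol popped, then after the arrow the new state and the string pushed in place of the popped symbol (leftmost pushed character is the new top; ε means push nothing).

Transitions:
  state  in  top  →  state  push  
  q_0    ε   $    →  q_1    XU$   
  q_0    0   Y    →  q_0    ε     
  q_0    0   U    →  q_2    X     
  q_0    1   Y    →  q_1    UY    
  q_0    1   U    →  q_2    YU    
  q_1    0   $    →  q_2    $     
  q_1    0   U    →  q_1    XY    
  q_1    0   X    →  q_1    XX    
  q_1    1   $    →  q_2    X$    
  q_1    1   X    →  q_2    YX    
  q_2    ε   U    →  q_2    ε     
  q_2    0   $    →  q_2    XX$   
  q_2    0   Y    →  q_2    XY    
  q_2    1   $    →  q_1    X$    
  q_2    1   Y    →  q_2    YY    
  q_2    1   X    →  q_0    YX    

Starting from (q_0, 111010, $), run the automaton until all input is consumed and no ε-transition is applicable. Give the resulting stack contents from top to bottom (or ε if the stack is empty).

XYYYXU$

(q_0, 111010, $)
  ε-move, top $: go to q_1, push XU$ → (q_1, 111010, XU$)
  read 1, top X: go to q_2, push YX → (q_2, 11010, YXU$)
  read 1, top Y: go to q_2, push YY → (q_2, 1010, YYXU$)
  read 1, top Y: go to q_2, push YY → (q_2, 010, YYYXU$)
  read 0, top Y: go to q_2, push XY → (q_2, 10, XYYYXU$)
  read 1, top X: go to q_0, push YX → (q_0, 0, YXYYYXU$)
  read 0, top Y: go to q_0, push ε → (q_0, ε, XYYYXU$)
All input consumed in state q_0 with stack XYYYXU$.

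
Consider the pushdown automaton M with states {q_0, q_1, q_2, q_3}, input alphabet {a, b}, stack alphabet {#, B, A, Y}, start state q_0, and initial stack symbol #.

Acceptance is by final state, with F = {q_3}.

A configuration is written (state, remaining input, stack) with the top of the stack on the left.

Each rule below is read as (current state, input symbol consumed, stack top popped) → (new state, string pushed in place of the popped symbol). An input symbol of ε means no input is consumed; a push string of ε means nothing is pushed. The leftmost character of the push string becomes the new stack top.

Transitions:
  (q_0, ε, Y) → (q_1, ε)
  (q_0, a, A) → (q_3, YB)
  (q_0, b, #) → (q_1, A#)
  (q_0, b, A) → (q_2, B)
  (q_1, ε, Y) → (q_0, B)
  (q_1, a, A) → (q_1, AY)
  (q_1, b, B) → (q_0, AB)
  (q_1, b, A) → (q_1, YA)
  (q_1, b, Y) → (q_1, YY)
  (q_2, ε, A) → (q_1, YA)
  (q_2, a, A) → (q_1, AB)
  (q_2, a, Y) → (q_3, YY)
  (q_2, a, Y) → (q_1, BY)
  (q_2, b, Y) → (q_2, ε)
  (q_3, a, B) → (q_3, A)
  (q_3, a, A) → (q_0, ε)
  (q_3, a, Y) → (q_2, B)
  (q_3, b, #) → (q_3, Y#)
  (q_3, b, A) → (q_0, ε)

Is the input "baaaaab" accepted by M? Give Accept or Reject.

Reject

No computation consumes all input and reaches a final state.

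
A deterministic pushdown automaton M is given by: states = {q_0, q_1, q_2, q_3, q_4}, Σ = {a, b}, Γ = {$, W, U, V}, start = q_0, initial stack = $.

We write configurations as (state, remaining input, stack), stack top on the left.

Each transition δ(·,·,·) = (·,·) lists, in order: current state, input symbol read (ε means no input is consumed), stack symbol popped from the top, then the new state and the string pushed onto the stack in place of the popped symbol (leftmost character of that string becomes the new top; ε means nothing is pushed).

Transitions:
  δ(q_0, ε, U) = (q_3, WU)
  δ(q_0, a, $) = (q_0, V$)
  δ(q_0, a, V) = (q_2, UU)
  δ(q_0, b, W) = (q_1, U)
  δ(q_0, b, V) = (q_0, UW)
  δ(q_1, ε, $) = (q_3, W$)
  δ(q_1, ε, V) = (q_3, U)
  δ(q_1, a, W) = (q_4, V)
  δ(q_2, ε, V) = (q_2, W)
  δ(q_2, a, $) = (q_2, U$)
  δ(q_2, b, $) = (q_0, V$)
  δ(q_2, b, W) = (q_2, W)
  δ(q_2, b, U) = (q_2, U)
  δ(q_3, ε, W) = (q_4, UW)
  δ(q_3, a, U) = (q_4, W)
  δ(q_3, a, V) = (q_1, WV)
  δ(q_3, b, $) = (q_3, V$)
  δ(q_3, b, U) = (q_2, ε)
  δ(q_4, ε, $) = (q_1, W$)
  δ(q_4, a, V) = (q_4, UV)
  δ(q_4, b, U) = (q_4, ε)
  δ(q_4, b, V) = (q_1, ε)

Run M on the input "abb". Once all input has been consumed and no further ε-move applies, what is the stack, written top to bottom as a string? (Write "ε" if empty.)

WUW$

(q_0, abb, $)
  read a, top $: go to q_0, push V$ → (q_0, bb, V$)
  read b, top V: go to q_0, push UW → (q_0, b, UW$)
  ε-move, top U: go to q_3, push WU → (q_3, b, WUW$)
  ε-move, top W: go to q_4, push UW → (q_4, b, UWUW$)
  read b, top U: go to q_4, push ε → (q_4, ε, WUW$)
All input consumed in state q_4 with stack WUW$.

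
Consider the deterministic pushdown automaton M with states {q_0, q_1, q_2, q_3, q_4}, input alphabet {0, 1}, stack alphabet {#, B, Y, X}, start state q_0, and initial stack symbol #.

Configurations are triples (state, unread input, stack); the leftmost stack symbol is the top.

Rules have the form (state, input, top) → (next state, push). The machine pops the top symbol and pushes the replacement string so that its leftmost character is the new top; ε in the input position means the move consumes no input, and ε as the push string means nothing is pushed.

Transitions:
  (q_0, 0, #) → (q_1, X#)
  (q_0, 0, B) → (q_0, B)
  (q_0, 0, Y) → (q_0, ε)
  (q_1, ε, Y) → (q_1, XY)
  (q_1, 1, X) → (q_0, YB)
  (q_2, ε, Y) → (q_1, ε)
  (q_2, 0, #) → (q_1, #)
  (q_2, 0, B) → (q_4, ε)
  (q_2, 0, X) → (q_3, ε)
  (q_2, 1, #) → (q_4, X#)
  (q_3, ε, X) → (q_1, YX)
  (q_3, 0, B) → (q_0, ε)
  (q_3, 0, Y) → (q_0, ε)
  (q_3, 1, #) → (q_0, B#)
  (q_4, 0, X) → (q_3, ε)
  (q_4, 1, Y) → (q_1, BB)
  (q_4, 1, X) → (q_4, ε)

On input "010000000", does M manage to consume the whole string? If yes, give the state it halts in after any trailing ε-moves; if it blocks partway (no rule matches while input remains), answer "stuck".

q_0

(q_0, 010000000, #) ⊢ (q_1, 10000000, X#) ⊢ (q_0, 0000000, YB#) ⊢ (q_0, 000000, B#) ⊢ (q_0, 00000, B#) ⊢ (q_0, 0000, B#) ⊢ (q_0, 000, B#) ⊢ (q_0, 00, B#) ⊢ (q_0, 0, B#) ⊢ (q_0, ε, B#)
All input consumed; M is in state q_0.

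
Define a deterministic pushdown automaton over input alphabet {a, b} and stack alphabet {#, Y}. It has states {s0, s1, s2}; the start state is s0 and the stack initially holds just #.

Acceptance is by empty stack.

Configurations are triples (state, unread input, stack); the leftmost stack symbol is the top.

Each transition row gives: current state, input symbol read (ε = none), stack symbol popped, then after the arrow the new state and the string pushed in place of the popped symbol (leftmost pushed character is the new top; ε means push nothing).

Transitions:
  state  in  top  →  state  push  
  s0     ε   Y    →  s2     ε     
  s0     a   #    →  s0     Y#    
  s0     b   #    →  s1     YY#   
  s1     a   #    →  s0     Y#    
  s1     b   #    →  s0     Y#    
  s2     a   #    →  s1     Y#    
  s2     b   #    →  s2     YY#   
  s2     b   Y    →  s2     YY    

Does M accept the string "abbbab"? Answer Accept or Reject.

(s0, abbbab, #)
  read a, top #: go to s0, push Y# → (s0, bbbab, Y#)
  ε-move, top Y: go to s2, push ε → (s2, bbbab, #)
  read b, top #: go to s2, push YY# → (s2, bbab, YY#)
  read b, top Y: go to s2, push YY → (s2, bab, YYY#)
  read b, top Y: go to s2, push YY → (s2, ab, YYYY#)
No transition applies at (s2, ab, YYYY#); input not fully consumed.

Reject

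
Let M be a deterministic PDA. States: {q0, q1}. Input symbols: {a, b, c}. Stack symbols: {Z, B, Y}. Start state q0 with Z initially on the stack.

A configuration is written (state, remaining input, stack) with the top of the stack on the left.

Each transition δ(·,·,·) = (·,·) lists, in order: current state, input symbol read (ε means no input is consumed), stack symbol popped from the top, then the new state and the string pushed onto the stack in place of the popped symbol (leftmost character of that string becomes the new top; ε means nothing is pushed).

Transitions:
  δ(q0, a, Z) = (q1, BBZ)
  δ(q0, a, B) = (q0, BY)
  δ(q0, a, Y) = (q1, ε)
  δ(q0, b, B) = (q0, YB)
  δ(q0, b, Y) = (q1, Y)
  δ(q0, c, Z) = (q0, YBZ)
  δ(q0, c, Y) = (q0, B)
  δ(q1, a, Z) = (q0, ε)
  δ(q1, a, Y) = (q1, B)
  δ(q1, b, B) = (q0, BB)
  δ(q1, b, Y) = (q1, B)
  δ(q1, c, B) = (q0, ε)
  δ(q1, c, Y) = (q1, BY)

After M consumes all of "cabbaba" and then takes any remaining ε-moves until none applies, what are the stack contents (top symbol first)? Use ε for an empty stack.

BYBBZ

(q0, cabbaba, Z)
  read c, top Z: go to q0, push YBZ → (q0, abbaba, YBZ)
  read a, top Y: go to q1, push ε → (q1, bbaba, BZ)
  read b, top B: go to q0, push BB → (q0, baba, BBZ)
  read b, top B: go to q0, push YB → (q0, aba, YBBZ)
  read a, top Y: go to q1, push ε → (q1, ba, BBZ)
  read b, top B: go to q0, push BB → (q0, a, BBBZ)
  read a, top B: go to q0, push BY → (q0, ε, BYBBZ)
All input consumed in state q0 with stack BYBBZ.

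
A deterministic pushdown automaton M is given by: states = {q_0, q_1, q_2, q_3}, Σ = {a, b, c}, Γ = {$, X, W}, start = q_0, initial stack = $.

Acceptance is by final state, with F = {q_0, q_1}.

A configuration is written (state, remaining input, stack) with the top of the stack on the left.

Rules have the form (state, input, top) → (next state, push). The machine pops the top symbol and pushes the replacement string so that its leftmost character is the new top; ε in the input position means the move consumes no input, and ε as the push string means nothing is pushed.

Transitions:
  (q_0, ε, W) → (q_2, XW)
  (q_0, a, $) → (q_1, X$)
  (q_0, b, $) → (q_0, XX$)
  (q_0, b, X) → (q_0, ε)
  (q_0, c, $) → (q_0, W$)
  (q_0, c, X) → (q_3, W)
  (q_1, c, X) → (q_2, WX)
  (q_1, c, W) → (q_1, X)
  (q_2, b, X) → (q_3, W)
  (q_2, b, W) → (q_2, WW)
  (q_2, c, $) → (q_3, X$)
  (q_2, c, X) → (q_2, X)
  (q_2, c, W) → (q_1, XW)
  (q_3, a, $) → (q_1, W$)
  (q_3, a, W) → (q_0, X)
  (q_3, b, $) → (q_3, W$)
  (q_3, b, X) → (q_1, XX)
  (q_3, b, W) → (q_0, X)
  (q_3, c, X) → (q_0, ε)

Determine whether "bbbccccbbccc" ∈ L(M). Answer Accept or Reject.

(q_0, bbbccccbbccc, $)
  read b, top $: go to q_0, push XX$ → (q_0, bbccccbbccc, XX$)
  read b, top X: go to q_0, push ε → (q_0, bccccbbccc, X$)
  read b, top X: go to q_0, push ε → (q_0, ccccbbccc, $)
  read c, top $: go to q_0, push W$ → (q_0, cccbbccc, W$)
  ε-move, top W: go to q_2, push XW → (q_2, cccbbccc, XW$)
  read c, top X: go to q_2, push X → (q_2, ccbbccc, XW$)
  read c, top X: go to q_2, push X → (q_2, cbbccc, XW$)
  read c, top X: go to q_2, push X → (q_2, bbccc, XW$)
  read b, top X: go to q_3, push W → (q_3, bccc, WW$)
  read b, top W: go to q_0, push X → (q_0, ccc, XW$)
  read c, top X: go to q_3, push W → (q_3, cc, WW$)
No transition applies at (q_3, cc, WW$); input not fully consumed.

Reject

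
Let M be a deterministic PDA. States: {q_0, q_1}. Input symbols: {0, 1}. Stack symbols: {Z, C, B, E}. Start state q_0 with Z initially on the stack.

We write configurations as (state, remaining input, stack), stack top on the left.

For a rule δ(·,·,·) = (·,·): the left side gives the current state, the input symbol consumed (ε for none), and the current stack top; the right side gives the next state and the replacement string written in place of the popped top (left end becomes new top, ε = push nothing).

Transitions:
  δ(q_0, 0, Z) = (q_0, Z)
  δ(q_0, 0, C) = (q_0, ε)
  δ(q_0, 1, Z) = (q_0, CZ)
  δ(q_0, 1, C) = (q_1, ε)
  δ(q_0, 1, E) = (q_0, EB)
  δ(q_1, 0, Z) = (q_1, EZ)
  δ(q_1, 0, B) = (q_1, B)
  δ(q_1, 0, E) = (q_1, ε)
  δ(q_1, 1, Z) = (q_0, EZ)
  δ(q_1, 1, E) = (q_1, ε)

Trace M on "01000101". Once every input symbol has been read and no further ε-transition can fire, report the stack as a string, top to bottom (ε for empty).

(q_0, 01000101, Z)
  read 0, top Z: go to q_0, push Z → (q_0, 1000101, Z)
  read 1, top Z: go to q_0, push CZ → (q_0, 000101, CZ)
  read 0, top C: go to q_0, push ε → (q_0, 00101, Z)
  read 0, top Z: go to q_0, push Z → (q_0, 0101, Z)
  read 0, top Z: go to q_0, push Z → (q_0, 101, Z)
  read 1, top Z: go to q_0, push CZ → (q_0, 01, CZ)
  read 0, top C: go to q_0, push ε → (q_0, 1, Z)
  read 1, top Z: go to q_0, push CZ → (q_0, ε, CZ)
All input consumed in state q_0 with stack CZ.

CZ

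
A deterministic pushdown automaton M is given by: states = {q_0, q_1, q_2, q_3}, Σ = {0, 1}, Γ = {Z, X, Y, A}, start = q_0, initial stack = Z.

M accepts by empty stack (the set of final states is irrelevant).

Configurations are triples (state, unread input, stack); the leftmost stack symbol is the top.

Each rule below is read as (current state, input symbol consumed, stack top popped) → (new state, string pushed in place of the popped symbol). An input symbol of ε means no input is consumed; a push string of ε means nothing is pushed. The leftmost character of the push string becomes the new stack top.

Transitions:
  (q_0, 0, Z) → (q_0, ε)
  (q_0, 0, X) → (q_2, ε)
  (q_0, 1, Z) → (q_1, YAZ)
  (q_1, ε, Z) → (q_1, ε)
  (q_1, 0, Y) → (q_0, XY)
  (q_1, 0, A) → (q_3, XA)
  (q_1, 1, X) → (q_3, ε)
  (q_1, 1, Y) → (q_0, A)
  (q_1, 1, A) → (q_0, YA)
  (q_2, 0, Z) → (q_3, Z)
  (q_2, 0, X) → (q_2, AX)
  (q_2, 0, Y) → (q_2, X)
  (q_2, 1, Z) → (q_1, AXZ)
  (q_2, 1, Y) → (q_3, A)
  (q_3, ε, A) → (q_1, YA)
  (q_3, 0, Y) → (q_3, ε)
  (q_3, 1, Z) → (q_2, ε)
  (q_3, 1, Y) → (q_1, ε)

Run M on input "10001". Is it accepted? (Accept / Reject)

Reject

(q_0, 10001, Z)
  read 1, top Z: go to q_1, push YAZ → (q_1, 0001, YAZ)
  read 0, top Y: go to q_0, push XY → (q_0, 001, XYAZ)
  read 0, top X: go to q_2, push ε → (q_2, 01, YAZ)
  read 0, top Y: go to q_2, push X → (q_2, 1, XAZ)
No transition applies at (q_2, 1, XAZ); input not fully consumed.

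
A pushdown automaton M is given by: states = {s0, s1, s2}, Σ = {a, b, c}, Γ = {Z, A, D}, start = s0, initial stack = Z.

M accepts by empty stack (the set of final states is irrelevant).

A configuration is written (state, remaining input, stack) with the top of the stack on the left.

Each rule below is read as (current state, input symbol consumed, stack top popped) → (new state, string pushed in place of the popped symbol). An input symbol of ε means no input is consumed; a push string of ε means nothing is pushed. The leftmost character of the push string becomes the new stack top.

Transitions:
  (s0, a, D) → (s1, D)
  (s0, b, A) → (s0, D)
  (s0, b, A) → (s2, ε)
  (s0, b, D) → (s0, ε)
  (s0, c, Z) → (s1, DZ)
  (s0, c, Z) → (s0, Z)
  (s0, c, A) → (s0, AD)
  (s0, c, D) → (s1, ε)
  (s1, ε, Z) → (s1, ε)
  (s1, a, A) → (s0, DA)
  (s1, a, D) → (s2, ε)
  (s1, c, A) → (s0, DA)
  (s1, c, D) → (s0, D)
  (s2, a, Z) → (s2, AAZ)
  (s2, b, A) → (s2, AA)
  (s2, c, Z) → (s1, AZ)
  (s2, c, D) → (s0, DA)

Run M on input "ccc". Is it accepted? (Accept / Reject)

One accepting computation: (s0, ccc, Z) ⊢ (s1, cc, DZ) ⊢ (s0, c, DZ) ⊢ (s1, ε, Z) ⊢ (s1, ε, ε)
All input consumed and the stack is empty.

Accept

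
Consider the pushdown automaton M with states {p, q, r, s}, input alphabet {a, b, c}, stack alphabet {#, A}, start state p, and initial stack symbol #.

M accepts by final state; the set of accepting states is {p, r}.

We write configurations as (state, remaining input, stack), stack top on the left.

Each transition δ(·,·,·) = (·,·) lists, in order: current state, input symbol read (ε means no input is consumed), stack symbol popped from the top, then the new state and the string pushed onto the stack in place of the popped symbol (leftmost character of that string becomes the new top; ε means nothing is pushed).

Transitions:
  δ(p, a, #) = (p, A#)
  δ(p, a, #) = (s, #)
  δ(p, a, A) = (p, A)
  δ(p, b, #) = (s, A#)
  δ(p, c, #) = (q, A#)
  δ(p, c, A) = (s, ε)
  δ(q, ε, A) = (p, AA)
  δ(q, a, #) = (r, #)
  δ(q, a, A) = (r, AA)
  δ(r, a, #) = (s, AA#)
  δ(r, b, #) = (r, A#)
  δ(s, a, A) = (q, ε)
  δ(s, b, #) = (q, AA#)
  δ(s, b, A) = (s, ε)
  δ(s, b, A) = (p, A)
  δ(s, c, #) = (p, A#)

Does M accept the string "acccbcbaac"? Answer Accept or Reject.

Reject

No computation consumes all input and reaches a final state.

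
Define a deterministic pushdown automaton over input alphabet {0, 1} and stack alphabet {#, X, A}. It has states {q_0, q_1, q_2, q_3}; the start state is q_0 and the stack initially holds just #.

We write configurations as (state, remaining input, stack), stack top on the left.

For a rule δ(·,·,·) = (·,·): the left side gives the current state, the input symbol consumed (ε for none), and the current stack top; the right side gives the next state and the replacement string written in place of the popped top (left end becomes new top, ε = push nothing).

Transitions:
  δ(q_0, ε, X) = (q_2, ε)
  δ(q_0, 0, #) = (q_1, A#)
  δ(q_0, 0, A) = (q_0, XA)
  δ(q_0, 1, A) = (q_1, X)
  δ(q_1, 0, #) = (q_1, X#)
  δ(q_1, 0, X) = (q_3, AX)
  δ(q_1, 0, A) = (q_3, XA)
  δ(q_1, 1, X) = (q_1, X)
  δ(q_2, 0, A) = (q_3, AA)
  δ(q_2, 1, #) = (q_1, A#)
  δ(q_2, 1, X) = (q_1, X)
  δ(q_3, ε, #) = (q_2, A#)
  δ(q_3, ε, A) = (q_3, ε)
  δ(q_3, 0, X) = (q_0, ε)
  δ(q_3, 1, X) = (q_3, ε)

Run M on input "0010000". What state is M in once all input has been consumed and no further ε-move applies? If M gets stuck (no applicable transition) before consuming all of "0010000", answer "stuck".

(q_0, 0010000, #)
  read 0, top #: go to q_1, push A# → (q_1, 010000, A#)
  read 0, top A: go to q_3, push XA → (q_3, 10000, XA#)
  read 1, top X: go to q_3, push ε → (q_3, 0000, A#)
  ε-move, top A: go to q_3, push ε → (q_3, 0000, #)
  ε-move, top #: go to q_2, push A# → (q_2, 0000, A#)
  read 0, top A: go to q_3, push AA → (q_3, 000, AA#)
  ε-move, top A: go to q_3, push ε → (q_3, 000, A#)
  ε-move, top A: go to q_3, push ε → (q_3, 000, #)
  ε-move, top #: go to q_2, push A# → (q_2, 000, A#)
  read 0, top A: go to q_3, push AA → (q_3, 00, AA#)
  ε-move, top A: go to q_3, push ε → (q_3, 00, A#)
  ε-move, top A: go to q_3, push ε → (q_3, 00, #)
  ε-move, top #: go to q_2, push A# → (q_2, 00, A#)
  read 0, top A: go to q_3, push AA → (q_3, 0, AA#)
  ε-move, top A: go to q_3, push ε → (q_3, 0, A#)
  ε-move, top A: go to q_3, push ε → (q_3, 0, #)
  ε-move, top #: go to q_2, push A# → (q_2, 0, A#)
  read 0, top A: go to q_3, push AA → (q_3, ε, AA#)
  ε-move, top A: go to q_3, push ε → (q_3, ε, A#)
  ε-move, top A: go to q_3, push ε → (q_3, ε, #)
  ε-move, top #: go to q_2, push A# → (q_2, ε, A#)
All input consumed; M is in state q_2.

q_2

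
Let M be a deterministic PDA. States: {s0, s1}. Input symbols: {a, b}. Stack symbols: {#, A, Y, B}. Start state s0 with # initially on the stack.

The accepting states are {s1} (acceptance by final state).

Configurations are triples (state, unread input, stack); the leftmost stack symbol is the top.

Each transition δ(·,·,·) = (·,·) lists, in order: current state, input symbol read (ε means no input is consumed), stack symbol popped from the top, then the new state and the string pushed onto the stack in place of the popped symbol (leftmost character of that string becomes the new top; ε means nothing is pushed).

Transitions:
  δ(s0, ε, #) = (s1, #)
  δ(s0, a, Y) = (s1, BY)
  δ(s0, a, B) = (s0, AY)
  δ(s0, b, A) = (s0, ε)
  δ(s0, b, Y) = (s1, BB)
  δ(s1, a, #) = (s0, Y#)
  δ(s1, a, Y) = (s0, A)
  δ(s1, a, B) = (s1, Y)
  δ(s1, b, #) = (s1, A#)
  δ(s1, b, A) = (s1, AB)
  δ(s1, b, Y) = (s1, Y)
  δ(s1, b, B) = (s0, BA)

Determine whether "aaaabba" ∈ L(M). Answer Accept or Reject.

Accept

(s0, aaaabba, #)
  ε-move, top #: go to s1, push # → (s1, aaaabba, #)
  read a, top #: go to s0, push Y# → (s0, aaabba, Y#)
  read a, top Y: go to s1, push BY → (s1, aabba, BY#)
  read a, top B: go to s1, push Y → (s1, abba, YY#)
  read a, top Y: go to s0, push A → (s0, bba, AY#)
  read b, top A: go to s0, push ε → (s0, ba, Y#)
  read b, top Y: go to s1, push BB → (s1, a, BB#)
  read a, top B: go to s1, push Y → (s1, ε, YB#)
All input consumed; state s1 ∈ F.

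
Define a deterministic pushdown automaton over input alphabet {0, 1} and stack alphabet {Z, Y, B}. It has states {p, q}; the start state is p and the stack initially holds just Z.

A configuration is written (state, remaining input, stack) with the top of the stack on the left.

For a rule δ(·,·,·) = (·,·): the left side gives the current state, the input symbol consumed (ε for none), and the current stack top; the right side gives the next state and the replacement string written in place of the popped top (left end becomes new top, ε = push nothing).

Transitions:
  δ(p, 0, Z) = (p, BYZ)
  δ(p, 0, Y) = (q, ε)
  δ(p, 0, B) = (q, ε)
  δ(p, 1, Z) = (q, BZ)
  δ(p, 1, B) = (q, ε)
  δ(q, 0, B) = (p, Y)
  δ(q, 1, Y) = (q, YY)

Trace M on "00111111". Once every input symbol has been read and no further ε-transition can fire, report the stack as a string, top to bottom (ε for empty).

YYYYYYYZ

(p, 00111111, Z)
  read 0, top Z: go to p, push BYZ → (p, 0111111, BYZ)
  read 0, top B: go to q, push ε → (q, 111111, YZ)
  read 1, top Y: go to q, push YY → (q, 11111, YYZ)
  read 1, top Y: go to q, push YY → (q, 1111, YYYZ)
  read 1, top Y: go to q, push YY → (q, 111, YYYYZ)
  read 1, top Y: go to q, push YY → (q, 11, YYYYYZ)
  read 1, top Y: go to q, push YY → (q, 1, YYYYYYZ)
  read 1, top Y: go to q, push YY → (q, ε, YYYYYYYZ)
All input consumed in state q with stack YYYYYYYZ.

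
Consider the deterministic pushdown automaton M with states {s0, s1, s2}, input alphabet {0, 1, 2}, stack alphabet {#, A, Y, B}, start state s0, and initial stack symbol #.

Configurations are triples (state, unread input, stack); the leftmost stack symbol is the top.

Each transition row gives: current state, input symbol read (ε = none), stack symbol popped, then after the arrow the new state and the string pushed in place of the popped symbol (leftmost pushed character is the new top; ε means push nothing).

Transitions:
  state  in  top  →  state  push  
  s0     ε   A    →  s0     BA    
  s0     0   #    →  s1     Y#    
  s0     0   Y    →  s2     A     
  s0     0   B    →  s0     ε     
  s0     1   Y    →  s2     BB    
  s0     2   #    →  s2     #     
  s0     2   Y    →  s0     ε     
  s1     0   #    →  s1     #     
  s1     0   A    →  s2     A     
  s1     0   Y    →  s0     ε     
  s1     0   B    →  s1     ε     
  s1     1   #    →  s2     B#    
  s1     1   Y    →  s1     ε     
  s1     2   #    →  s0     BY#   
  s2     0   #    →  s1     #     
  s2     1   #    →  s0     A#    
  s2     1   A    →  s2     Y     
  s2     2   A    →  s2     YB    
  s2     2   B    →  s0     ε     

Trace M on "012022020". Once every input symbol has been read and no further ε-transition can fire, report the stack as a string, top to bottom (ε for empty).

(s0, 012022020, #)
  read 0, top #: go to s1, push Y# → (s1, 12022020, Y#)
  read 1, top Y: go to s1, push ε → (s1, 2022020, #)
  read 2, top #: go to s0, push BY# → (s0, 022020, BY#)
  read 0, top B: go to s0, push ε → (s0, 22020, Y#)
  read 2, top Y: go to s0, push ε → (s0, 2020, #)
  read 2, top #: go to s2, push # → (s2, 020, #)
  read 0, top #: go to s1, push # → (s1, 20, #)
  read 2, top #: go to s0, push BY# → (s0, 0, BY#)
  read 0, top B: go to s0, push ε → (s0, ε, Y#)
All input consumed in state s0 with stack Y#.

Y#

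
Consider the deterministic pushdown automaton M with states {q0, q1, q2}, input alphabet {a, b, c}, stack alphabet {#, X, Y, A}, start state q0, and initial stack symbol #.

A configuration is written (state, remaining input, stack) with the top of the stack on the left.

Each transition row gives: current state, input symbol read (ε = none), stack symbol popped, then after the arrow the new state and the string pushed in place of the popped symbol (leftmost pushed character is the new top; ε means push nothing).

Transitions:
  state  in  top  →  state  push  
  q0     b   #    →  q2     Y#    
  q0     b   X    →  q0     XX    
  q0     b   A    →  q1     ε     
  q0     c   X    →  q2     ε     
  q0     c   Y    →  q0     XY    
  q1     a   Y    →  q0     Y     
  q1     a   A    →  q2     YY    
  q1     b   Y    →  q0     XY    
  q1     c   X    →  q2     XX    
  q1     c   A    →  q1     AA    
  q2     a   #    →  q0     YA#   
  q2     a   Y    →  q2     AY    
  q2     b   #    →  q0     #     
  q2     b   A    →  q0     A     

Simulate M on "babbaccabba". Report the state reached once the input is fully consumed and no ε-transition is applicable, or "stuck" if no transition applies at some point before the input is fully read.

q0

(q0, babbaccabba, #)
  read b, top #: go to q2, push Y# → (q2, abbaccabba, Y#)
  read a, top Y: go to q2, push AY → (q2, bbaccabba, AY#)
  read b, top A: go to q0, push A → (q0, baccabba, AY#)
  read b, top A: go to q1, push ε → (q1, accabba, Y#)
  read a, top Y: go to q0, push Y → (q0, ccabba, Y#)
  read c, top Y: go to q0, push XY → (q0, cabba, XY#)
  read c, top X: go to q2, push ε → (q2, abba, Y#)
  read a, top Y: go to q2, push AY → (q2, bba, AY#)
  read b, top A: go to q0, push A → (q0, ba, AY#)
  read b, top A: go to q1, push ε → (q1, a, Y#)
  read a, top Y: go to q0, push Y → (q0, ε, Y#)
All input consumed; M is in state q0.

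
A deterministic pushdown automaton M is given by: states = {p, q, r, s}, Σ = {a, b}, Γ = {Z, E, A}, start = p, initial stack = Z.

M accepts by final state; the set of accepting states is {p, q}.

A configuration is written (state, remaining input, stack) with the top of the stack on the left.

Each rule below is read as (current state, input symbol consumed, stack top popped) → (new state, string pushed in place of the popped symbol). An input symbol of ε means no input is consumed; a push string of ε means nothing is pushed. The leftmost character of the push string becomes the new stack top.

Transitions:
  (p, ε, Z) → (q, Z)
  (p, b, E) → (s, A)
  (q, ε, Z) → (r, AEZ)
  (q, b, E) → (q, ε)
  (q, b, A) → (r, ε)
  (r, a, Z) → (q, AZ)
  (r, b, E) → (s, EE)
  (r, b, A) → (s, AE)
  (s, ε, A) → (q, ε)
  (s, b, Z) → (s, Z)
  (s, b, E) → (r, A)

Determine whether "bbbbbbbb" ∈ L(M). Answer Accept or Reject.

Accept

(p, bbbbbbbb, Z) ⊢ (q, bbbbbbbb, Z) ⊢ (r, bbbbbbbb, AEZ) ⊢ (s, bbbbbbb, AEEZ) ⊢ (q, bbbbbbb, EEZ) ⊢ (q, bbbbbb, EZ) ⊢ (q, bbbbb, Z) ⊢ (r, bbbbb, AEZ) ⊢ (s, bbbb, AEEZ) ⊢ (q, bbbb, EEZ) ⊢ (q, bbb, EZ) ⊢ (q, bb, Z) ⊢ (r, bb, AEZ) ⊢ (s, b, AEEZ) ⊢ (q, b, EEZ) ⊢ (q, ε, EZ)
All input consumed; state q ∈ F.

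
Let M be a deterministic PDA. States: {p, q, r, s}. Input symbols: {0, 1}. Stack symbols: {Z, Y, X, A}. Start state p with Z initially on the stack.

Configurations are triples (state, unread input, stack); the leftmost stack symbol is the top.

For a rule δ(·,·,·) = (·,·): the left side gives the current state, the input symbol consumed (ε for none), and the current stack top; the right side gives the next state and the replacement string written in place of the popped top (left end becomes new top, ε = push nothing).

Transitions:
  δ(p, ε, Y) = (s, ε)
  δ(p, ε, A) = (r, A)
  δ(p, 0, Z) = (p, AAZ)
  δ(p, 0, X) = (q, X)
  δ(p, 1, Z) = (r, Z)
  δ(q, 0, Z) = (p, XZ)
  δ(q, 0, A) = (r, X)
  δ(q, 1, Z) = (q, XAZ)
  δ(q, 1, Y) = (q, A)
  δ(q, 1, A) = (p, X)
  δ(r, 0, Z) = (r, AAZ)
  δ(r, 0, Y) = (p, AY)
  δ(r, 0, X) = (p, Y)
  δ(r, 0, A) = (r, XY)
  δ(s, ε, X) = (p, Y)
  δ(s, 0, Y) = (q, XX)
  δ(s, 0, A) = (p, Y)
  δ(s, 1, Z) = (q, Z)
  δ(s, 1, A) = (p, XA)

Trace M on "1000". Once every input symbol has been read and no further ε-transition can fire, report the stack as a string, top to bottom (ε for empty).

YAZ

(p, 1000, Z)
  read 1, top Z: go to r, push Z → (r, 000, Z)
  read 0, top Z: go to r, push AAZ → (r, 00, AAZ)
  read 0, top A: go to r, push XY → (r, 0, XYAZ)
  read 0, top X: go to p, push Y → (p, ε, YYAZ)
  ε-move, top Y: go to s, push ε → (s, ε, YAZ)
All input consumed in state s with stack YAZ.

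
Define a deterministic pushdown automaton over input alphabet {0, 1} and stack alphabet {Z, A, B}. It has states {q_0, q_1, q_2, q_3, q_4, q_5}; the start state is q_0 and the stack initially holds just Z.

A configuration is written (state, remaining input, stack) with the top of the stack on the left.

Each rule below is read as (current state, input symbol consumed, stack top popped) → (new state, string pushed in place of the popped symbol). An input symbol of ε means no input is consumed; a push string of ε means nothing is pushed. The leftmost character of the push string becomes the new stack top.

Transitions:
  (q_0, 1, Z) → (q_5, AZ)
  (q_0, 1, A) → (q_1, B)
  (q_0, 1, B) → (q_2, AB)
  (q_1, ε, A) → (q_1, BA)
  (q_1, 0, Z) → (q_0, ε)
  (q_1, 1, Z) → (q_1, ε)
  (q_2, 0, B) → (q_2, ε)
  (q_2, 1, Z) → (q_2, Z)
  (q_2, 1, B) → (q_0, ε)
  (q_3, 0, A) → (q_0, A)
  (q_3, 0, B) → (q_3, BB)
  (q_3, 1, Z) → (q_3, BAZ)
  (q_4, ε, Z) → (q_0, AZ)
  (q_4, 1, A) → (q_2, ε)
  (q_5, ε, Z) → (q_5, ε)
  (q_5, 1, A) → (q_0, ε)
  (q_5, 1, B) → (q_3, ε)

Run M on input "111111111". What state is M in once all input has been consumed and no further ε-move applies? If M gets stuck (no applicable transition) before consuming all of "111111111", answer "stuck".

(q_0, 111111111, Z) ⊢ (q_5, 11111111, AZ) ⊢ (q_0, 1111111, Z) ⊢ (q_5, 111111, AZ) ⊢ (q_0, 11111, Z) ⊢ (q_5, 1111, AZ) ⊢ (q_0, 111, Z) ⊢ (q_5, 11, AZ) ⊢ (q_0, 1, Z) ⊢ (q_5, ε, AZ)
All input consumed; M is in state q_5.

q_5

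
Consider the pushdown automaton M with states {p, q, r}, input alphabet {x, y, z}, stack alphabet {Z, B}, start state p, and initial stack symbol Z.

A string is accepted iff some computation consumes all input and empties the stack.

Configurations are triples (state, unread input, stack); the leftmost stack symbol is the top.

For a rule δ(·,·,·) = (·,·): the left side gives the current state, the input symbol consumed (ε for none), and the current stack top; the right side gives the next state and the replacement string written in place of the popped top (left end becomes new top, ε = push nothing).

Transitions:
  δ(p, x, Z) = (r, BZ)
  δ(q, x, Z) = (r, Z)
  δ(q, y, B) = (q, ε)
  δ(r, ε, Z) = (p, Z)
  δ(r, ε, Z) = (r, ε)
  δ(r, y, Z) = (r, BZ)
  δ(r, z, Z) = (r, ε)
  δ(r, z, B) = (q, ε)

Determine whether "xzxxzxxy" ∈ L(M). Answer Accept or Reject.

No computation consumes all input and empties the stack.

Reject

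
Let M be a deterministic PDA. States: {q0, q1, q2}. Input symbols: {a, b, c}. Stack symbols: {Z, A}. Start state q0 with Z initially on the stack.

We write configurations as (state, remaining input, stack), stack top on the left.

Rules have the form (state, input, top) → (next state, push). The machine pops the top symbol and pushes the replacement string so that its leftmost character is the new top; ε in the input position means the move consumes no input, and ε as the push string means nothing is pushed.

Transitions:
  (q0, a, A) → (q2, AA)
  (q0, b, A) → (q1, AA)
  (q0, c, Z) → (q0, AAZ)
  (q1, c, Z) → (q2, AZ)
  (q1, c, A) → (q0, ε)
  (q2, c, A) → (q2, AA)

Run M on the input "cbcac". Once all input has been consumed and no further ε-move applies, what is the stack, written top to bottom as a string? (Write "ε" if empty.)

AAAAZ

(q0, cbcac, Z)
  read c, top Z: go to q0, push AAZ → (q0, bcac, AAZ)
  read b, top A: go to q1, push AA → (q1, cac, AAAZ)
  read c, top A: go to q0, push ε → (q0, ac, AAZ)
  read a, top A: go to q2, push AA → (q2, c, AAAZ)
  read c, top A: go to q2, push AA → (q2, ε, AAAAZ)
All input consumed in state q2 with stack AAAAZ.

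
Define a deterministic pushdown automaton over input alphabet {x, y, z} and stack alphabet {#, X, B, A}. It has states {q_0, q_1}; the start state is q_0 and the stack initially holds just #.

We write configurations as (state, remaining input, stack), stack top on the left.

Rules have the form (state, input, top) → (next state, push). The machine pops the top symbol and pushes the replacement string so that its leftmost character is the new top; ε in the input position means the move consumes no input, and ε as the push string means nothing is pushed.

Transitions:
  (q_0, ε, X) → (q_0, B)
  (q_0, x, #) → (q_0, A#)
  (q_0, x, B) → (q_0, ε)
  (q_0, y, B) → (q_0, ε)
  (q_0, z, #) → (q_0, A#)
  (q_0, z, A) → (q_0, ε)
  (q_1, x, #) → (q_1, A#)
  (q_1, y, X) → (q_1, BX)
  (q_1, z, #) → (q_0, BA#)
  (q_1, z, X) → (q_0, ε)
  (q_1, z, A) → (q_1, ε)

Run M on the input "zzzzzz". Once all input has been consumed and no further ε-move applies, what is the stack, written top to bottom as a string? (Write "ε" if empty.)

#

(q_0, zzzzzz, #)
  read z, top #: go to q_0, push A# → (q_0, zzzzz, A#)
  read z, top A: go to q_0, push ε → (q_0, zzzz, #)
  read z, top #: go to q_0, push A# → (q_0, zzz, A#)
  read z, top A: go to q_0, push ε → (q_0, zz, #)
  read z, top #: go to q_0, push A# → (q_0, z, A#)
  read z, top A: go to q_0, push ε → (q_0, ε, #)
All input consumed in state q_0 with stack #.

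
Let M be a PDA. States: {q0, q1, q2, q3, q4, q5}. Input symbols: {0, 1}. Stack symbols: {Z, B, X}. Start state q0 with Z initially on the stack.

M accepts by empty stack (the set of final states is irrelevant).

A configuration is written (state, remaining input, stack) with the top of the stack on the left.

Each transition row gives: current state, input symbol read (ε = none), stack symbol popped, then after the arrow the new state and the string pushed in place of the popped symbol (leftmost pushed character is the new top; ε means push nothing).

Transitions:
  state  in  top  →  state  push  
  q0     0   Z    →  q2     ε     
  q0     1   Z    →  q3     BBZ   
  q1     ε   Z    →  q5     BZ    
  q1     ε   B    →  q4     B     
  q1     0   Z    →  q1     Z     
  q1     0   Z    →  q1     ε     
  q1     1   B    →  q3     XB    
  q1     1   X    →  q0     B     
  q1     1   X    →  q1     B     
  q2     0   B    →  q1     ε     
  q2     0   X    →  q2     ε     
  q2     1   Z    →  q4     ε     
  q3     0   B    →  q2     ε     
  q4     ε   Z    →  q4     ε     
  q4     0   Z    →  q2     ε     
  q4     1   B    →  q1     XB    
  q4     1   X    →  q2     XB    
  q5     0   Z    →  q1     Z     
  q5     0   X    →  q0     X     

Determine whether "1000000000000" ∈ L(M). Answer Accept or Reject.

One accepting computation: (q0, 1000000000000, Z) ⊢ (q3, 000000000000, BBZ) ⊢ (q2, 00000000000, BZ) ⊢ (q1, 0000000000, Z) ⊢ (q1, 000000000, Z) ⊢ (q1, 00000000, Z) ⊢ (q1, 0000000, Z) ⊢ (q1, 000000, Z) ⊢ (q1, 00000, Z) ⊢ (q1, 0000, Z) ⊢ (q1, 000, Z) ⊢ (q1, 00, Z) ⊢ (q1, 0, Z) ⊢ (q1, ε, ε)
All input consumed and the stack is empty.

Accept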